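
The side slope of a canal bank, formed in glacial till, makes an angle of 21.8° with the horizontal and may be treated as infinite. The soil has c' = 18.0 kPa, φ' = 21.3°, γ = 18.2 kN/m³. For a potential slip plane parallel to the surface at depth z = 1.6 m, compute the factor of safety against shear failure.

FS = 2.77

For an infinite slope with a slip plane parallel to the surface (no pore pressure): FS = [c' + γz cos²β tanφ'] / [γz sinβ cosβ].
γz = 18.2·1.6 = 29.12 kN/m²
Numerator = 18.0 + 29.12·cos²21.8°·tan21.3° = 18.0 + 29.12·0.8621·0.3899 = 27.788 kPa
Denominator = 29.12·sin21.8°·cos21.8° = 29.12·0.3714·0.9285 = 10.041 kPa
FS = 27.788 / 10.041 = 2.767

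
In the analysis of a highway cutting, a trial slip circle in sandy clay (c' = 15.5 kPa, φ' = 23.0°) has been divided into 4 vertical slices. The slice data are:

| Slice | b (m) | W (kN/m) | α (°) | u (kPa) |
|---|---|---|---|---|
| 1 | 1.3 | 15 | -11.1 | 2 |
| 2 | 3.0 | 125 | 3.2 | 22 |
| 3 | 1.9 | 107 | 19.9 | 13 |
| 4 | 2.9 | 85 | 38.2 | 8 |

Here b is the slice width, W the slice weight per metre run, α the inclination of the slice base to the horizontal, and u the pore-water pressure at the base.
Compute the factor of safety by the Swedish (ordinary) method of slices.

Ordinary method of slices: FS = Σ[c'·Δl_i + (W_i cosα_i − u_i·Δl_i)·tanφ'] / Σ W_i sinα_i, with Δl_i = b_i / cosα_i.
Slice 1: Δl = 1.3/cos(-11.1°) = 1.325 m; N'_1 = 15·cos(-11.1°) − 2·1.325 = 12.1; c'Δl = 20.53; W sinα = -2.9
Slice 2: Δl = 3.0/cos3.2° = 3.005 m; N'_2 = 125·cos3.2° − 22·3.005 = 58.7; c'Δl = 46.57; W sinα = 7.0
Slice 3: Δl = 1.9/cos19.9° = 2.021 m; N'_3 = 107·cos19.9° − 13·2.021 = 74.3; c'Δl = 31.32; W sinα = 36.4
Slice 4: Δl = 2.9/cos38.2° = 3.690 m; N'_4 = 85·cos38.2° − 8·3.690 = 37.3; c'Δl = 57.20; W sinα = 52.6
Σc'Δl = 155.6 kN/m; ΣN' = 182.4 kN/m; ΣW sinα = 93.1 kN/m
Resisting = 155.6 + 182.4·tan23.0° = 155.6 + 77.4 = 233.0 kN/m
FS = 233.0 / 93.1 = 2.504

FS = 2.50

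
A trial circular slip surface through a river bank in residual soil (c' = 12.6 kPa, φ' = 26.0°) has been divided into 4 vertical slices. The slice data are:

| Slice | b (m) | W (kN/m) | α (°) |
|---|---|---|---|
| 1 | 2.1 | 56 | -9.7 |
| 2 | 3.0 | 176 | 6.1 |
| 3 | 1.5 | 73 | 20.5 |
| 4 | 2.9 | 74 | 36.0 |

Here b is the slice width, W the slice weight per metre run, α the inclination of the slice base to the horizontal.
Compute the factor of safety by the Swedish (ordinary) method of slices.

Ordinary method of slices: FS = Σ[c'·Δl_i + (W_i cosα_i)·tanφ'] / Σ W_i sinα_i, with Δl_i = b_i / cosα_i.
Slice 1: Δl = 2.1/cos(-9.7°) = 2.130 m; N'_1 = 56·cos(-9.7°) = 55.2; c'Δl = 26.84; W sinα = -9.4
Slice 2: Δl = 3.0/cos6.1° = 3.017 m; N'_2 = 176·cos6.1° = 175.0; c'Δl = 38.02; W sinα = 18.7
Slice 3: Δl = 1.5/cos20.5° = 1.601 m; N'_3 = 73·cos20.5° = 68.4; c'Δl = 20.18; W sinα = 25.6
Slice 4: Δl = 2.9/cos36.0° = 3.585 m; N'_4 = 74·cos36.0° = 59.9; c'Δl = 45.17; W sinα = 43.5
Σc'Δl = 130.2 kN/m; ΣN' = 358.4 kN/m; ΣW sinα = 78.3 kN/m
Resisting = 130.2 + 358.4·tan26.0° = 130.2 + 174.8 = 305.0 kN/m
FS = 305.0 / 78.3 = 3.894

FS = 3.89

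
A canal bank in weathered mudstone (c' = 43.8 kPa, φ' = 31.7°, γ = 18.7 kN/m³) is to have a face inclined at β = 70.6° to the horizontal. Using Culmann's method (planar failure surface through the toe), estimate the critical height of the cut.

H_c = 33.90 m

Culmann's analysis gives the critical failure plane at α_cr = (β + φ')/2 = (70.6 + 31.7)/2 = 51.1°, and the critical height
H_c = (4c'/γ) · sinβ cosφ' / [1 − cos(β − φ')]
    = (4·43.8/18.7) · sin70.6°·cos31.7° / [1 − cos(38.9°)]
    = 9.369 · 0.9432·0.8508 / [1 − 0.7782]
    = 9.369 · 0.8025 / 0.2218
    = 33.90 m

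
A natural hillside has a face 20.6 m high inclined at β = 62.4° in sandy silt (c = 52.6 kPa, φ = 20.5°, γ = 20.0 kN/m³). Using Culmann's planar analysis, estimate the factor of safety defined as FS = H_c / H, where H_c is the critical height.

FS = 1.66

H_c = (4c/γ) · sinβ cosφ / [1 − cos(β − φ)]
    = (4·52.6/20.0) · sin62.4°·cos20.5° / [1 − cos41.9°]
    = 10.520 · 0.8301 / 0.2557 = 34.15 m
FS = H_c / H = 34.15 / 20.6 = 1.658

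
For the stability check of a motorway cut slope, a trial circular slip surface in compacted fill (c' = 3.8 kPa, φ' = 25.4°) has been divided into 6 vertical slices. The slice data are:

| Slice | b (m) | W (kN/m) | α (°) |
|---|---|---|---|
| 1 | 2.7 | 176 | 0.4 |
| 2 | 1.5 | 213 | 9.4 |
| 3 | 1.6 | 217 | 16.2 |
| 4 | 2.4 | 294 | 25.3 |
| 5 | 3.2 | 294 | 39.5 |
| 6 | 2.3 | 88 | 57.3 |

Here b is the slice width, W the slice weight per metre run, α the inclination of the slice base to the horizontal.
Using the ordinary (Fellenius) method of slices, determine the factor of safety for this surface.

Ordinary method of slices: FS = Σ[c'·Δl_i + (W_i cosα_i)·tanφ'] / Σ W_i sinα_i, with Δl_i = b_i / cosα_i.
Slice 1: Δl = 2.7/cos0.4° = 2.700 m; N'_1 = 176·cos0.4° = 176.0; c'Δl = 10.26; W sinα = 1.2
Slice 2: Δl = 1.5/cos9.4° = 1.520 m; N'_2 = 213·cos9.4° = 210.1; c'Δl = 5.78; W sinα = 34.8
Slice 3: Δl = 1.6/cos16.2° = 1.666 m; N'_3 = 217·cos16.2° = 208.4; c'Δl = 6.33; W sinα = 60.5
Slice 4: Δl = 2.4/cos25.3° = 2.655 m; N'_4 = 294·cos25.3° = 265.8; c'Δl = 10.09; W sinα = 125.6
Slice 5: Δl = 3.2/cos39.5° = 4.147 m; N'_5 = 294·cos39.5° = 226.9; c'Δl = 15.76; W sinα = 187.0
Slice 6: Δl = 2.3/cos57.3° = 4.257 m; N'_6 = 88·cos57.3° = 47.5; c'Δl = 16.18; W sinα = 74.1
Σc'Δl = 64.4 kN/m; ΣN' = 1134.7 kN/m; ΣW sinα = 483.3 kN/m
Resisting = 64.4 + 1134.7·tan25.4° = 64.4 + 538.8 = 603.2 kN/m
FS = 603.2 / 483.3 = 1.248

FS = 1.25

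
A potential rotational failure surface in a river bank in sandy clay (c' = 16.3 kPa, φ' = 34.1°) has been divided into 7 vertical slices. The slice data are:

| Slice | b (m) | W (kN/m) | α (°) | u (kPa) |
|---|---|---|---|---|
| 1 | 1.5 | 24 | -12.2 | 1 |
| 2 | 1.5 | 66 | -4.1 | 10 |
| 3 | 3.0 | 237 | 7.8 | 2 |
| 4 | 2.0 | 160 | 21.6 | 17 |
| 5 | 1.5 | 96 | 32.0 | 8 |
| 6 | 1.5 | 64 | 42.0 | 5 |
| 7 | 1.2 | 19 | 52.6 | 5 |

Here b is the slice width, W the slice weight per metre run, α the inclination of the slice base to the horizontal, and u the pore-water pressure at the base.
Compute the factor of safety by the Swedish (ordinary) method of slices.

FS = 3.05

Ordinary method of slices: FS = Σ[c'·Δl_i + (W_i cosα_i − u_i·Δl_i)·tanφ'] / Σ W_i sinα_i, with Δl_i = b_i / cosα_i.
Slice 1: Δl = 1.5/cos(-12.2°) = 1.535 m; N'_1 = 24·cos(-12.2°) − 1·1.535 = 21.9; c'Δl = 25.01; W sinα = -5.1
Slice 2: Δl = 1.5/cos(-4.1°) = 1.504 m; N'_2 = 66·cos(-4.1°) − 10·1.504 = 50.8; c'Δl = 24.51; W sinα = -4.7
Slice 3: Δl = 3.0/cos7.8° = 3.028 m; N'_3 = 237·cos7.8° − 2·3.028 = 228.8; c'Δl = 49.36; W sinα = 32.2
Slice 4: Δl = 2.0/cos21.6° = 2.151 m; N'_4 = 160·cos21.6° − 17·2.151 = 112.2; c'Δl = 35.06; W sinα = 58.9
Slice 5: Δl = 1.5/cos32.0° = 1.769 m; N'_5 = 96·cos32.0° − 8·1.769 = 67.3; c'Δl = 28.83; W sinα = 50.9
Slice 6: Δl = 1.5/cos42.0° = 2.018 m; N'_6 = 64·cos42.0° − 5·2.018 = 37.5; c'Δl = 32.90; W sinα = 42.8
Slice 7: Δl = 1.2/cos52.6° = 1.976 m; N'_7 = 19·cos52.6° − 5·1.976 = 1.7; c'Δl = 32.20; W sinα = 15.1
Σc'Δl = 227.9 kN/m; ΣN' = 520.1 kN/m; ΣW sinα = 190.1 kN/m
Resisting = 227.9 + 520.1·tan34.1° = 227.9 + 352.1 = 580.0 kN/m
FS = 580.0 / 190.1 = 3.052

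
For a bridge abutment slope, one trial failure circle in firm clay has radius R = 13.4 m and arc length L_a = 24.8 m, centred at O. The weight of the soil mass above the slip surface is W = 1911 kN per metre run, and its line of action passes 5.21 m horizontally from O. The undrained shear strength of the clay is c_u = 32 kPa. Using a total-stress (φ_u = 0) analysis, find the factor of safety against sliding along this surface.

FS = 1.07

Taking moments about the centre O, the resisting moment is provided by the undrained shear strength acting along the arc:
M_R = c_u·L_a·R = 32·24.80·13.4 = 10634.2 kN·m/m
M_D = W·d = 1911·5.21 = 9956.3 kN·m/m
FS = M_R / M_D = 10634.2 / 9956.3 = 1.068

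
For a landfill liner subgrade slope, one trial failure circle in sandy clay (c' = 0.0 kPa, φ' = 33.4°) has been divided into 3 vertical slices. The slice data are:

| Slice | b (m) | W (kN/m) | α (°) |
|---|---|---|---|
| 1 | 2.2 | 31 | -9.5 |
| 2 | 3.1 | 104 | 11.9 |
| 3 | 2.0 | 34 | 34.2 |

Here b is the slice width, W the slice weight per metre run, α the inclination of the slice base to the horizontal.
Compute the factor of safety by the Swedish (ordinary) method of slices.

FS = 2.99

Ordinary method of slices: FS = Σ[c'·Δl_i + (W_i cosα_i)·tanφ'] / Σ W_i sinα_i, with Δl_i = b_i / cosα_i.
Slice 1: Δl = 2.2/cos(-9.5°) = 2.231 m; N'_1 = 31·cos(-9.5°) = 30.6; c'Δl = 0.00; W sinα = -5.1
Slice 2: Δl = 3.1/cos11.9° = 3.168 m; N'_2 = 104·cos11.9° = 101.8; c'Δl = 0.00; W sinα = 21.4
Slice 3: Δl = 2.0/cos34.2° = 2.418 m; N'_3 = 34·cos34.2° = 28.1; c'Δl = 0.00; W sinα = 19.1
Σc'Δl = 0.0 kN/m; ΣN' = 160.5 kN/m; ΣW sinα = 35.4 kN/m
Resisting = 0.0 + 160.5·tan33.4° = 0.0 + 105.8 = 105.8 kN/m
FS = 105.8 / 35.4 = 2.985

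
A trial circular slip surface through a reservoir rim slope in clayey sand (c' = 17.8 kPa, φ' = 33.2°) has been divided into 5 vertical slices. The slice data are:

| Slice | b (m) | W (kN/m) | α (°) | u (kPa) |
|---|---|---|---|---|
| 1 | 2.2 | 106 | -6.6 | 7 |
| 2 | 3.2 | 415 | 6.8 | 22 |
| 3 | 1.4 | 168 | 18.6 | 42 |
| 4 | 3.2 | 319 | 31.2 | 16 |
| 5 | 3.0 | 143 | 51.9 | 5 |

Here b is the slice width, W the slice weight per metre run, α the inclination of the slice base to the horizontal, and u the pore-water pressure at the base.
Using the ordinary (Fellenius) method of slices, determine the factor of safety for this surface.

Ordinary method of slices: FS = Σ[c'·Δl_i + (W_i cosα_i − u_i·Δl_i)·tanφ'] / Σ W_i sinα_i, with Δl_i = b_i / cosα_i.
Slice 1: Δl = 2.2/cos(-6.6°) = 2.215 m; N'_1 = 106·cos(-6.6°) − 7·2.215 = 89.8; c'Δl = 39.42; W sinα = -12.2
Slice 2: Δl = 3.2/cos6.8° = 3.223 m; N'_2 = 415·cos6.8° − 22·3.223 = 341.2; c'Δl = 57.36; W sinα = 49.1
Slice 3: Δl = 1.4/cos18.6° = 1.477 m; N'_3 = 168·cos18.6° − 42·1.477 = 97.2; c'Δl = 26.29; W sinα = 53.6
Slice 4: Δl = 3.2/cos31.2° = 3.741 m; N'_4 = 319·cos31.2° − 16·3.741 = 213.0; c'Δl = 66.59; W sinα = 165.3
Slice 5: Δl = 3.0/cos51.9° = 4.862 m; N'_5 = 143·cos51.9° − 5·4.862 = 63.9; c'Δl = 86.54; W sinα = 112.5
Σc'Δl = 276.2 kN/m; ΣN' = 805.1 kN/m; ΣW sinα = 368.3 kN/m
Resisting = 276.2 + 805.1·tan33.2° = 276.2 + 526.8 = 803.0 kN/m
FS = 803.0 / 368.3 = 2.180

FS = 2.18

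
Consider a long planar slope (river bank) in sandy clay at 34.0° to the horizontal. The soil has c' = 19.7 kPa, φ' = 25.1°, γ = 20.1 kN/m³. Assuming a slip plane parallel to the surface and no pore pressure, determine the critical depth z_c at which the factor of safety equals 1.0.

z_c = 6.92 m

Setting FS = 1.00 in FS = [c' + γz cos²β tanφ'] / [γz sinβ cosβ] and solving for z:
z = c' / [γ cosβ (FS·sinβ − cosβ·tanφ')]
  = 19.7 / [20.1·cos34.0°·(1.00·sin34.0° − cos34.0°·tan25.1°)]
  = 19.7 / [20.1·0.8290·(1.00·0.5592 − 0.8290·0.4684)]
  = 19.7 / 2.8469 = 6.920 m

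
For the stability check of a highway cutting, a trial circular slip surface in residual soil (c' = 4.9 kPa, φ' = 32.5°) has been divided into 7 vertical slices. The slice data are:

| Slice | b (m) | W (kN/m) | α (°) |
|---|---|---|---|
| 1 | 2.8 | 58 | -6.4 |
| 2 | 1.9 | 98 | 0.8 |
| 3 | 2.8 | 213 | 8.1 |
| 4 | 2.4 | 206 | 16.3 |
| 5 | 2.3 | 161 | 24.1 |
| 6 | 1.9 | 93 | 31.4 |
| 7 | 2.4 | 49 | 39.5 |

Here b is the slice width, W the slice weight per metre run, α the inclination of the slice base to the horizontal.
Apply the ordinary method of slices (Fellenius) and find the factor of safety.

FS = 2.70

Ordinary method of slices: FS = Σ[c'·Δl_i + (W_i cosα_i)·tanφ'] / Σ W_i sinα_i, with Δl_i = b_i / cosα_i.
Slice 1: Δl = 2.8/cos(-6.4°) = 2.818 m; N'_1 = 58·cos(-6.4°) = 57.6; c'Δl = 13.81; W sinα = -6.5
Slice 2: Δl = 1.9/cos0.8° = 1.900 m; N'_2 = 98·cos0.8° = 98.0; c'Δl = 9.31; W sinα = 1.4
Slice 3: Δl = 2.8/cos8.1° = 2.828 m; N'_3 = 213·cos8.1° = 210.9; c'Δl = 13.86; W sinα = 30.0
Slice 4: Δl = 2.4/cos16.3° = 2.501 m; N'_4 = 206·cos16.3° = 197.7; c'Δl = 12.25; W sinα = 57.8
Slice 5: Δl = 2.3/cos24.1° = 2.520 m; N'_5 = 161·cos24.1° = 147.0; c'Δl = 12.35; W sinα = 65.7
Slice 6: Δl = 1.9/cos31.4° = 2.226 m; N'_6 = 93·cos31.4° = 79.4; c'Δl = 10.91; W sinα = 48.5
Slice 7: Δl = 2.4/cos39.5° = 3.110 m; N'_7 = 49·cos39.5° = 37.8; c'Δl = 15.24; W sinα = 31.2
Σc'Δl = 87.7 kN/m; ΣN' = 828.4 kN/m; ΣW sinα = 228.1 kN/m
Resisting = 87.7 + 828.4·tan32.5° = 87.7 + 527.7 = 615.5 kN/m
FS = 615.5 / 228.1 = 2.698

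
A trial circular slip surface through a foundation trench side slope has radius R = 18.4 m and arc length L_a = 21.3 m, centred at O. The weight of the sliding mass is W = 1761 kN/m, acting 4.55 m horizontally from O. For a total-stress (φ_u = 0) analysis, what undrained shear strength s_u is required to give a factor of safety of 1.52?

FS = s_u·L_a·R / (W·d), so s_u = FS·W·d / (L_a·R).
s_u = 1.52·1761·4.55 / (21.30·18.4) = 12179.1 / 391.92 = 31.08 kPa

s_u = 31.1 kPa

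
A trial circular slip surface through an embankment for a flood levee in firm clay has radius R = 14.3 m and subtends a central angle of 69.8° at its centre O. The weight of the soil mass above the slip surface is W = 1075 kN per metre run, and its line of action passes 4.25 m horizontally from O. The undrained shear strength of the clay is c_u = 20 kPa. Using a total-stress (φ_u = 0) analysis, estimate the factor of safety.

FS = 1.09

Taking moments about the centre O, the resisting moment is provided by the undrained shear strength acting along the arc:
Arc length L_a = R·θ = 14.3·(69.8°·π/180) = 14.3·1.2182 = 17.42 m
M_R = c_u·L_a·R = 20·17.42·14.3 = 4982.4 kN·m/m
M_D = W·d = 1075·4.25 = 4568.8 kN·m/m
FS = M_R / M_D = 4982.4 / 4568.8 = 1.091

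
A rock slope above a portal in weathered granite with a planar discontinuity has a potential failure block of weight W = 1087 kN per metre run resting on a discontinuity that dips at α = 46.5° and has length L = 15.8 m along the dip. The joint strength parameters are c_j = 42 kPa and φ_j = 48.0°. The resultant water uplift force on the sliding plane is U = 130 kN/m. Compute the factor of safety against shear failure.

FS = 1.71

Resolving the block weight along and normal to the plane and applying the Mohr–Coulomb strength on the joint:
N' = W cosα − U = 1087·cos46.5° − 130 = 618.2 kN/m
Driving force T = W sinα = 1087·sin46.5° = 788.5 kN/m
Resisting force R = c_j·L + N'·tanφ_j = 42·15.8 + 618.2·tan48.0° = 663.6 + 686.6 = 1350.2 kN/m
FS = R / T = 1350.2 / 788.5 = 1.712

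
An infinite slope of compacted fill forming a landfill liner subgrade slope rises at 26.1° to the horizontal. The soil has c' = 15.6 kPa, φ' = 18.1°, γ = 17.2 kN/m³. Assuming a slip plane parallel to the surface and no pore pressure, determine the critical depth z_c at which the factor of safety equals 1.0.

z_c = 6.90 m

Setting FS = 1.00 in FS = [c' + γz cos²β tanφ'] / [γz sinβ cosβ] and solving for z:
z = c' / [γ cosβ (FS·sinβ − cosβ·tanφ')]
  = 15.6 / [17.2·cos26.1°·(1.00·sin26.1° − cos26.1°·tan18.1°)]
  = 15.6 / [17.2·0.8980·(1.00·0.4399 − 0.8980·0.3269)]
  = 15.6 / 2.2616 = 6.898 m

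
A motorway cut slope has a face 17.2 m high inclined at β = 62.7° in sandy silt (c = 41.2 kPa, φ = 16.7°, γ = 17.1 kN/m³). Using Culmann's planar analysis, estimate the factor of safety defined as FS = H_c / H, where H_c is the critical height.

H_c = (4c/γ) · sinβ cosφ / [1 − cos(β − φ)]
    = (4·41.2/17.1) · sin62.7°·cos16.7° / [1 − cos46.0°]
    = 9.637 · 0.8511 / 0.3053 = 26.86 m
FS = H_c / H = 26.86 / 17.2 = 1.562

FS = 1.56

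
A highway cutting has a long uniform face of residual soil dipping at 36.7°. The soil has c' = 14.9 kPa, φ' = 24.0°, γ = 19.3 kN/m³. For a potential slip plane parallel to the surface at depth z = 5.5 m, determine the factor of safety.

FS = 0.89

For an infinite slope with a slip plane parallel to the surface (no pore pressure): FS = [c' + γz cos²β tanφ'] / [γz sinβ cosβ].
γz = 19.3·5.5 = 106.15 kN/m²
Numerator = 14.9 + 106.15·cos²36.7°·tan24.0° = 14.9 + 106.15·0.6428·0.4452 = 45.281 kPa
Denominator = 106.15·sin36.7°·cos36.7° = 106.15·0.5976·0.8018 = 50.863 kPa
FS = 45.281 / 50.863 = 0.890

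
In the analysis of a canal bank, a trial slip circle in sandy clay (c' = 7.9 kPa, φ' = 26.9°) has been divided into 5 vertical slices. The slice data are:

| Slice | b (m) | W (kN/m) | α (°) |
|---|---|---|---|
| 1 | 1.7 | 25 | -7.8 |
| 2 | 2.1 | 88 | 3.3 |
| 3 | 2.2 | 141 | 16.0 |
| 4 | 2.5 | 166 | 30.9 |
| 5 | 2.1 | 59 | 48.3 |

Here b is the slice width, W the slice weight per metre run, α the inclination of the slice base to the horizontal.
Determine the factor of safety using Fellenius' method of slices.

FS = 1.85

Ordinary method of slices: FS = Σ[c'·Δl_i + (W_i cosα_i)·tanφ'] / Σ W_i sinα_i, with Δl_i = b_i / cosα_i.
Slice 1: Δl = 1.7/cos(-7.8°) = 1.716 m; N'_1 = 25·cos(-7.8°) = 24.8; c'Δl = 13.56; W sinα = -3.4
Slice 2: Δl = 2.1/cos3.3° = 2.103 m; N'_2 = 88·cos3.3° = 87.9; c'Δl = 16.62; W sinα = 5.1
Slice 3: Δl = 2.2/cos16.0° = 2.289 m; N'_3 = 141·cos16.0° = 135.5; c'Δl = 18.08; W sinα = 38.9
Slice 4: Δl = 2.5/cos30.9° = 2.914 m; N'_4 = 166·cos30.9° = 142.4; c'Δl = 23.02; W sinα = 85.2
Slice 5: Δl = 2.1/cos48.3° = 3.157 m; N'_5 = 59·cos48.3° = 39.2; c'Δl = 24.94; W sinα = 44.1
Σc'Δl = 96.2 kN/m; ΣN' = 429.8 kN/m; ΣW sinα = 169.8 kN/m
Resisting = 96.2 + 429.8·tan26.9° = 96.2 + 218.1 = 314.3 kN/m
FS = 314.3 / 169.8 = 1.850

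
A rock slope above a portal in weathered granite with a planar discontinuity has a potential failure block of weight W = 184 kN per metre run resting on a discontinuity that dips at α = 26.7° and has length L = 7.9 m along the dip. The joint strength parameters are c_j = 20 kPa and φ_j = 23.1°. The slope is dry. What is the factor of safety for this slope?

FS = 2.76

Resolving the block weight along and normal to the plane and applying the Mohr–Coulomb strength on the joint:
N' = W cosα = 184·cos26.7° = 164.4 kN/m
Driving force T = W sinα = 184·sin26.7° = 82.7 kN/m
Resisting force R = c_j·L + N'·tanφ_j = 20·7.9 + 164.4·tan23.1° = 158.0 + 70.1 = 228.1 kN/m
FS = R / T = 228.1 / 82.7 = 2.759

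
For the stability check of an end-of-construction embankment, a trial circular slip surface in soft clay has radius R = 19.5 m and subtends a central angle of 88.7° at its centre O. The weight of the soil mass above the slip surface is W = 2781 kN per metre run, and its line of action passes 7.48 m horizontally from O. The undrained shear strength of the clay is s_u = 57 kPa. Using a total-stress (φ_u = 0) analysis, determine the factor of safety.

FS = 1.61

Taking moments about the centre O, the resisting moment is provided by the undrained shear strength acting along the arc:
Arc length L_a = R·θ = 19.5·(88.7°·π/180) = 19.5·1.5481 = 30.19 m
M_R = s_u·L_a·R = 57·30.19·19.5 = 33554.1 kN·m/m
M_D = W·d = 2781·7.48 = 20801.9 kN·m/m
FS = M_R / M_D = 33554.1 / 20801.9 = 1.613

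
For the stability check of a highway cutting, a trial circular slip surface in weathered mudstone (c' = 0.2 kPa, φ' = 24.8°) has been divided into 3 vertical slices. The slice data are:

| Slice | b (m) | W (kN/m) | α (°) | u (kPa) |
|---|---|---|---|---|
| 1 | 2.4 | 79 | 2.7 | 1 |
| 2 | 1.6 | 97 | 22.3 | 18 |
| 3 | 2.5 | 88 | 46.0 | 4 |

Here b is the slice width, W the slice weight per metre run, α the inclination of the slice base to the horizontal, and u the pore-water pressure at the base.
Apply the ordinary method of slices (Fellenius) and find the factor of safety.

Ordinary method of slices: FS = Σ[c'·Δl_i + (W_i cosα_i − u_i·Δl_i)·tanφ'] / Σ W_i sinα_i, with Δl_i = b_i / cosα_i.
Slice 1: Δl = 2.4/cos2.7° = 2.403 m; N'_1 = 79·cos2.7° − 1·2.403 = 76.5; c'Δl = 0.48; W sinα = 3.7
Slice 2: Δl = 1.6/cos22.3° = 1.729 m; N'_2 = 97·cos22.3° − 18·1.729 = 58.6; c'Δl = 0.35; W sinα = 36.8
Slice 3: Δl = 2.5/cos46.0° = 3.599 m; N'_3 = 88·cos46.0° − 4·3.599 = 46.7; c'Δl = 0.72; W sinα = 63.3
Σc'Δl = 1.5 kN/m; ΣN' = 181.9 kN/m; ΣW sinα = 103.8 kN/m
Resisting = 1.5 + 181.9·tan24.8° = 1.5 + 84.0 = 85.6 kN/m
FS = 85.6 / 103.8 = 0.824

FS = 0.82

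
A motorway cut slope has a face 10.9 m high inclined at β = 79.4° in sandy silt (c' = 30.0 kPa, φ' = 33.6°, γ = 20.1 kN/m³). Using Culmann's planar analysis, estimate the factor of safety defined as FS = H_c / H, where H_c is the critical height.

H_c = (4c'/γ) · sinβ cosφ' / [1 − cos(β − φ')]
    = (4·30.0/20.1) · sin79.4°·cos33.6° / [1 − cos45.8°]
    = 5.970 · 0.8187 / 0.3028 = 16.14 m
FS = H_c / H = 16.14 / 10.9 = 1.481

FS = 1.48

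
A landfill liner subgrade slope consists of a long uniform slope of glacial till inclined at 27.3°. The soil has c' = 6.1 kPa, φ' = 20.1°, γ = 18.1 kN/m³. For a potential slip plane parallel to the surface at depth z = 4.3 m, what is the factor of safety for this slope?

FS = 0.90

For an infinite slope with a slip plane parallel to the surface (no pore pressure): FS = [c' + γz cos²β tanφ'] / [γz sinβ cosβ].
γz = 18.1·4.3 = 77.83 kN/m²
Numerator = 6.1 + 77.83·cos²27.3°·tan20.1° = 6.1 + 77.83·0.7896·0.3659 = 28.590 kPa
Denominator = 77.83·sin27.3°·cos27.3° = 77.83·0.4586·0.8886 = 31.721 kPa
FS = 28.590 / 31.721 = 0.901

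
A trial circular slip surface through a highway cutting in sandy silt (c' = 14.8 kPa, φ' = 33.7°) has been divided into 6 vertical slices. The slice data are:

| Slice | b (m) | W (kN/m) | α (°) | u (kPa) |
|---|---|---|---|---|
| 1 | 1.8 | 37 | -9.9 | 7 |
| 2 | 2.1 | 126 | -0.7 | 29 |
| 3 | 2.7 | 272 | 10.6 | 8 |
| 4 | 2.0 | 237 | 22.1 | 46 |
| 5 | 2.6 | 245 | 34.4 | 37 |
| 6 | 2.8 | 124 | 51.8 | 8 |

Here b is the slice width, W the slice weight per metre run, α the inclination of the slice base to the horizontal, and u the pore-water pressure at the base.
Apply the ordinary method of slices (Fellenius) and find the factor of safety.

Ordinary method of slices: FS = Σ[c'·Δl_i + (W_i cosα_i − u_i·Δl_i)·tanφ'] / Σ W_i sinα_i, with Δl_i = b_i / cosα_i.
Slice 1: Δl = 1.8/cos(-9.9°) = 1.827 m; N'_1 = 37·cos(-9.9°) − 7·1.827 = 23.7; c'Δl = 27.04; W sinα = -6.4
Slice 2: Δl = 2.1/cos(-0.7°) = 2.100 m; N'_2 = 126·cos(-0.7°) − 29·2.100 = 65.1; c'Δl = 31.08; W sinα = -1.5
Slice 3: Δl = 2.7/cos10.6° = 2.747 m; N'_3 = 272·cos10.6° − 8·2.747 = 245.4; c'Δl = 40.65; W sinα = 50.0
Slice 4: Δl = 2.0/cos22.1° = 2.159 m; N'_4 = 237·cos22.1° − 46·2.159 = 120.3; c'Δl = 31.95; W sinα = 89.2
Slice 5: Δl = 2.6/cos34.4° = 3.151 m; N'_5 = 245·cos34.4° − 37·3.151 = 85.6; c'Δl = 46.64; W sinα = 138.4
Slice 6: Δl = 2.8/cos51.8° = 4.528 m; N'_6 = 124·cos51.8° − 8·4.528 = 40.5; c'Δl = 67.01; W sinα = 97.4
Σc'Δl = 244.4 kN/m; ΣN' = 580.4 kN/m; ΣW sinα = 367.2 kN/m
Resisting = 244.4 + 580.4·tan33.7° = 244.4 + 387.1 = 631.5 kN/m
FS = 631.5 / 367.2 = 1.720

FS = 1.72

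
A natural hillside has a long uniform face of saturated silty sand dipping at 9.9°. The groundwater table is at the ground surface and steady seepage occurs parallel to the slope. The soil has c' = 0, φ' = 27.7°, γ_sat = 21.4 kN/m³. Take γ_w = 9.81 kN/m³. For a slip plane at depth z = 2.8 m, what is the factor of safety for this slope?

With seepage parallel to the slope and the water table at the surface, the effective normal stress on the slip plane uses the buoyant unit weight γ' = γ_sat − γ_w while the driving shear stress uses γ_sat:
FS = [c' + γ' z cos²β tanφ'] / [γ_sat z sinβ cosβ]
(For c' = 0 this reduces to FS = (γ'/γ_sat)·tanφ'/tanβ.)
γ' = 21.4 − 9.81 = 11.59 kN/m³
Numerator = 0.0 + 11.59·2.8·cos²9.9°·tan27.7° = 0.0 + 11.59·2.8·0.9704·0.5250 = 16.534 kPa
Denominator = 21.4·2.8·sin9.9°·cos9.9° = 21.4·2.8·0.1719·0.9851 = 10.149 kPa
FS = 16.534 / 10.149 = 1.629

FS = 1.63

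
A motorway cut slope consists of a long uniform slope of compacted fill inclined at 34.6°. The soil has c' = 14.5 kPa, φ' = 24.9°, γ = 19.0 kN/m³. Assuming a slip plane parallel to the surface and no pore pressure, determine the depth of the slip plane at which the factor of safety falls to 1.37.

z = 2.34 m

Setting FS = 1.37 in FS = [c' + γz cos²β tanφ'] / [γz sinβ cosβ] and solving for z:
z = c' / [γ cosβ (FS·sinβ − cosβ·tanφ')]
  = 14.5 / [19.0·cos34.6°·(1.37·sin34.6° − cos34.6°·tan24.9°)]
  = 14.5 / [19.0·0.8231·(1.37·0.5678 − 0.8231·0.4642)]
  = 14.5 / 6.1911 = 2.342 m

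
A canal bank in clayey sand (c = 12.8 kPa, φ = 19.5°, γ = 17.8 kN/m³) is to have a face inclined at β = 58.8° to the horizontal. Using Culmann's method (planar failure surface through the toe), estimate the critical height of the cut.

Culmann's analysis gives the critical failure plane at α_cr = (β + φ)/2 = (58.8 + 19.5)/2 = 39.1°, and the critical height
H_c = (4c/γ) · sinβ cosφ / [1 − cos(β − φ)]
    = (4·12.8/17.8) · sin58.8°·cos19.5° / [1 − cos(39.3°)]
    = 2.876 · 0.8554·0.9426 / [1 − 0.7738]
    = 2.876 · 0.8063 / 0.2262
    = 10.25 m

H_c = 10.25 m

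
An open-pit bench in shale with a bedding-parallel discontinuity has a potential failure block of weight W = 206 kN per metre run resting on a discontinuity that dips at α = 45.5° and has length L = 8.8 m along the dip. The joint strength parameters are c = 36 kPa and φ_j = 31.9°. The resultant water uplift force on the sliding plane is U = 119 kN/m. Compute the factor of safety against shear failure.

Resolving the block weight along and normal to the plane and applying the Mohr–Coulomb strength on the joint:
N' = W cosα − U = 206·cos45.5° − 119 = 25.4 kN/m
Driving force T = W sinα = 206·sin45.5° = 146.9 kN/m
Resisting force R = c·L + N'·tanφ_j = 36·8.8 + 25.4·tan31.9° = 316.8 + 15.8 = 332.6 kN/m
FS = R / T = 332.6 / 146.9 = 2.264

FS = 2.26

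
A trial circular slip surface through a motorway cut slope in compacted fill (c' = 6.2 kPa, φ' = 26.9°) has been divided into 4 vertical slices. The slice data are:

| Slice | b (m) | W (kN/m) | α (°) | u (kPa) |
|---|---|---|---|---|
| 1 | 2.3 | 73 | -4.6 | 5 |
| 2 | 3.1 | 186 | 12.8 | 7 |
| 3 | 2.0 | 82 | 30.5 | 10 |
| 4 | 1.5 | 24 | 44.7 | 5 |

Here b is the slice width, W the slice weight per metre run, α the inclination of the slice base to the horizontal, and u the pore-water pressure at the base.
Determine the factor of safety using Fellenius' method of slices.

Ordinary method of slices: FS = Σ[c'·Δl_i + (W_i cosα_i − u_i·Δl_i)·tanφ'] / Σ W_i sinα_i, with Δl_i = b_i / cosα_i.
Slice 1: Δl = 2.3/cos(-4.6°) = 2.307 m; N'_1 = 73·cos(-4.6°) − 5·2.307 = 61.2; c'Δl = 14.31; W sinα = -5.9
Slice 2: Δl = 3.1/cos12.8° = 3.179 m; N'_2 = 186·cos12.8° − 7·3.179 = 159.1; c'Δl = 19.71; W sinα = 41.2
Slice 3: Δl = 2.0/cos30.5° = 2.321 m; N'_3 = 82·cos30.5° − 10·2.321 = 47.4; c'Δl = 14.39; W sinα = 41.6
Slice 4: Δl = 1.5/cos44.7° = 2.110 m; N'_4 = 24·cos44.7° − 5·2.110 = 6.5; c'Δl = 13.08; W sinα = 16.9
Σc'Δl = 61.5 kN/m; ΣN' = 274.3 kN/m; ΣW sinα = 93.9 kN/m
Resisting = 61.5 + 274.3·tan26.9° = 61.5 + 139.2 = 200.7 kN/m
FS = 200.7 / 93.9 = 2.138

FS = 2.14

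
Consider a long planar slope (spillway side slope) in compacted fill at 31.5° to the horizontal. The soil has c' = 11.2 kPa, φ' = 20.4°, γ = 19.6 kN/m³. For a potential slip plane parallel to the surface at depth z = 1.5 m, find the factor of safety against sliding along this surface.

For an infinite slope with a slip plane parallel to the surface (no pore pressure): FS = [c' + γz cos²β tanφ'] / [γz sinβ cosβ].
γz = 19.6·1.5 = 29.40 kN/m²
Numerator = 11.2 + 29.40·cos²31.5°·tan20.4° = 11.2 + 29.40·0.7270·0.3719 = 19.149 kPa
Denominator = 29.40·sin31.5°·cos31.5° = 29.40·0.5225·0.8526 = 13.098 kPa
FS = 19.149 / 13.098 = 1.462

FS = 1.46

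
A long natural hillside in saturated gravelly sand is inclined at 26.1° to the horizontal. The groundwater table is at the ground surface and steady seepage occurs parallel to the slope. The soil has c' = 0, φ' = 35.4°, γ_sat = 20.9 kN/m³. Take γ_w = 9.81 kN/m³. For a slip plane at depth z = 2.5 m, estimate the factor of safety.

FS = 0.77

With seepage parallel to the slope and the water table at the surface, the effective normal stress on the slip plane uses the buoyant unit weight γ' = γ_sat − γ_w while the driving shear stress uses γ_sat:
FS = [c' + γ' z cos²β tanφ'] / [γ_sat z sinβ cosβ]
(For c' = 0 this reduces to FS = (γ'/γ_sat)·tanφ'/tanβ.)
γ' = 20.9 − 9.81 = 11.09 kN/m³
Numerator = 0.0 + 11.09·2.5·cos²26.1°·tan35.4° = 0.0 + 11.09·2.5·0.8065·0.7107 = 15.890 kPa
Denominator = 20.9·2.5·sin26.1°·cos26.1° = 20.9·2.5·0.4399·0.8980 = 20.643 kPa
FS = 15.890 / 20.643 = 0.770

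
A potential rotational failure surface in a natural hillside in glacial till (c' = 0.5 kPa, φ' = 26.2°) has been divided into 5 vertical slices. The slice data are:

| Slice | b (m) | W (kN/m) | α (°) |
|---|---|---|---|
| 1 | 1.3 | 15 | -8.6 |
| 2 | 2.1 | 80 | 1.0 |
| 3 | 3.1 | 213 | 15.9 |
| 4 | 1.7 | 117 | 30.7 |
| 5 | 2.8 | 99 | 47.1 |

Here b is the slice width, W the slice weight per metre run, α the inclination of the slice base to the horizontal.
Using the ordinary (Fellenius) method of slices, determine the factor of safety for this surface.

Ordinary method of slices: FS = Σ[c'·Δl_i + (W_i cosα_i)·tanφ'] / Σ W_i sinα_i, with Δl_i = b_i / cosα_i.
Slice 1: Δl = 1.3/cos(-8.6°) = 1.315 m; N'_1 = 15·cos(-8.6°) = 14.8; c'Δl = 0.66; W sinα = -2.2
Slice 2: Δl = 2.1/cos1.0° = 2.100 m; N'_2 = 80·cos1.0° = 80.0; c'Δl = 1.05; W sinα = 1.4
Slice 3: Δl = 3.1/cos15.9° = 3.223 m; N'_3 = 213·cos15.9° = 204.9; c'Δl = 1.61; W sinα = 58.4
Slice 4: Δl = 1.7/cos30.7° = 1.977 m; N'_4 = 117·cos30.7° = 100.6; c'Δl = 0.99; W sinα = 59.7
Slice 5: Δl = 2.8/cos47.1° = 4.113 m; N'_5 = 99·cos47.1° = 67.4; c'Δl = 2.06; W sinα = 72.5
Σc'Δl = 6.4 kN/m; ΣN' = 467.7 kN/m; ΣW sinα = 189.8 kN/m
Resisting = 6.4 + 467.7·tan26.2° = 6.4 + 230.1 = 236.5 kN/m
FS = 236.5 / 189.8 = 1.246

FS = 1.25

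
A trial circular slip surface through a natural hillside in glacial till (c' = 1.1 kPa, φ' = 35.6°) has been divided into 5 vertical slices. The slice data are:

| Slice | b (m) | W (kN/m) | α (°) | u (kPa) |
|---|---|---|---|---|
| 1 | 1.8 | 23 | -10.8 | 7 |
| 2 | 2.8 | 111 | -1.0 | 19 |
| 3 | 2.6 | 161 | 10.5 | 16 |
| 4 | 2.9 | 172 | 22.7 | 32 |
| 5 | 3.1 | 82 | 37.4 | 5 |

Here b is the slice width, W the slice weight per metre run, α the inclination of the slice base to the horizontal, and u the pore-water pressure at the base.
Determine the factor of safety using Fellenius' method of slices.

Ordinary method of slices: FS = Σ[c'·Δl_i + (W_i cosα_i − u_i·Δl_i)·tanφ'] / Σ W_i sinα_i, with Δl_i = b_i / cosα_i.
Slice 1: Δl = 1.8/cos(-10.8°) = 1.832 m; N'_1 = 23·cos(-10.8°) − 7·1.832 = 9.8; c'Δl = 2.02; W sinα = -4.3
Slice 2: Δl = 2.8/cos(-1.0°) = 2.800 m; N'_2 = 111·cos(-1.0°) − 19·2.800 = 57.8; c'Δl = 3.08; W sinα = -1.9
Slice 3: Δl = 2.6/cos10.5° = 2.644 m; N'_3 = 161·cos10.5° − 16·2.644 = 116.0; c'Δl = 2.91; W sinα = 29.3
Slice 4: Δl = 2.9/cos22.7° = 3.144 m; N'_4 = 172·cos22.7° − 32·3.144 = 58.1; c'Δl = 3.46; W sinα = 66.4
Slice 5: Δl = 3.1/cos37.4° = 3.902 m; N'_5 = 82·cos37.4° − 5·3.902 = 45.6; c'Δl = 4.29; W sinα = 49.8
Σc'Δl = 15.8 kN/m; ΣN' = 287.3 kN/m; ΣW sinα = 139.3 kN/m
Resisting = 15.8 + 287.3·tan35.6° = 15.8 + 205.7 = 221.4 kN/m
FS = 221.4 / 139.3 = 1.590

FS = 1.59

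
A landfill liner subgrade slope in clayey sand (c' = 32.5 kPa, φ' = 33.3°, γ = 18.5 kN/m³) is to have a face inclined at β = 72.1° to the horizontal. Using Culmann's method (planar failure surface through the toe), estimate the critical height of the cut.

H_c = 25.33 m

Culmann's analysis gives the critical failure plane at α_cr = (β + φ')/2 = (72.1 + 33.3)/2 = 52.7°, and the critical height
H_c = (4c'/γ) · sinβ cosφ' / [1 − cos(β − φ')]
    = (4·32.5/18.5) · sin72.1°·cos33.3° / [1 − cos(38.8°)]
    = 7.027 · 0.9516·0.8358 / [1 − 0.7793]
    = 7.027 · 0.7953 / 0.2207
    = 25.33 m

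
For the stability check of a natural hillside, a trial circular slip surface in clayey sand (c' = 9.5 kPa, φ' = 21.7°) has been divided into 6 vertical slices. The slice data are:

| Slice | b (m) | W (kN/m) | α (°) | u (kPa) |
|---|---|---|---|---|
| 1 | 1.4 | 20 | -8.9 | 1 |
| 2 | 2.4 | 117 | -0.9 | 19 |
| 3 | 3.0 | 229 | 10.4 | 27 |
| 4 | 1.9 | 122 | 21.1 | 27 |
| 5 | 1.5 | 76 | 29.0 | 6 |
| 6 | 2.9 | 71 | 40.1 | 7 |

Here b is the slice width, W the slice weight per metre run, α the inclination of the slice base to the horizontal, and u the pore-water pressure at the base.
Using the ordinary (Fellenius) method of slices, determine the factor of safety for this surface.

FS = 1.76

Ordinary method of slices: FS = Σ[c'·Δl_i + (W_i cosα_i − u_i·Δl_i)·tanφ'] / Σ W_i sinα_i, with Δl_i = b_i / cosα_i.
Slice 1: Δl = 1.4/cos(-8.9°) = 1.417 m; N'_1 = 20·cos(-8.9°) − 1·1.417 = 18.3; c'Δl = 13.46; W sinα = -3.1
Slice 2: Δl = 2.4/cos(-0.9°) = 2.400 m; N'_2 = 117·cos(-0.9°) − 19·2.400 = 71.4; c'Δl = 22.80; W sinα = -1.8
Slice 3: Δl = 3.0/cos10.4° = 3.050 m; N'_3 = 229·cos10.4° − 27·3.050 = 142.9; c'Δl = 28.98; W sinα = 41.3
Slice 4: Δl = 1.9/cos21.1° = 2.037 m; N'_4 = 122·cos21.1° − 27·2.037 = 58.8; c'Δl = 19.35; W sinα = 43.9
Slice 5: Δl = 1.5/cos29.0° = 1.715 m; N'_5 = 76·cos29.0° − 6·1.715 = 56.2; c'Δl = 16.29; W sinα = 36.8
Slice 6: Δl = 2.9/cos40.1° = 3.791 m; N'_6 = 71·cos40.1° − 7·3.791 = 27.8; c'Δl = 36.02; W sinα = 45.7
Σc'Δl = 136.9 kN/m; ΣN' = 375.4 kN/m; ΣW sinα = 162.9 kN/m
Resisting = 136.9 + 375.4·tan21.7° = 136.9 + 149.4 = 286.3 kN/m
FS = 286.3 / 162.9 = 1.757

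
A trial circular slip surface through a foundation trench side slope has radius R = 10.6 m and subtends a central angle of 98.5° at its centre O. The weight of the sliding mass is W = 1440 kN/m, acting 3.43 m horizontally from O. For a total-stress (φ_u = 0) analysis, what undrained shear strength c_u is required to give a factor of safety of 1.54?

c_u = 39.4 kPa

FS = c_u·L_a·R / (W·d), so c_u = FS·W·d / (L_a·R).
Arc length L_a = R·θ = 10.6·(98.5°·π/180) = 10.6·1.7191 = 18.22 m
c_u = 1.54·1440·3.43 / (18.22·10.6) = 7606.4 / 193.16 = 39.38 kPa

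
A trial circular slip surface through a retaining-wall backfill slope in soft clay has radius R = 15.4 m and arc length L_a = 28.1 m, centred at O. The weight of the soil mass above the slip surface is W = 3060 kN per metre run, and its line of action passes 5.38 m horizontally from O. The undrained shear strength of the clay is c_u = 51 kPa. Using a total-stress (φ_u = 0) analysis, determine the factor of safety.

FS = 1.34

Taking moments about the centre O, the resisting moment is provided by the undrained shear strength acting along the arc:
M_R = c_u·L_a·R = 51·28.10·15.4 = 22069.7 kN·m/m
M_D = W·d = 3060·5.38 = 16462.8 kN·m/m
FS = M_R / M_D = 22069.7 / 16462.8 = 1.341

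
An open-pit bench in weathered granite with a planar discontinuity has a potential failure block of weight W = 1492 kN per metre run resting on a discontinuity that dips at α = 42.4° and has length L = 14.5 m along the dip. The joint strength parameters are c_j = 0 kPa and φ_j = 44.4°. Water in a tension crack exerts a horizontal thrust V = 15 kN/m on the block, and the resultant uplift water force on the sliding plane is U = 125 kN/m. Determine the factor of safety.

FS = 0.93

Resolving the block weight along and normal to the plane and applying the Mohr–Coulomb strength on the joint:
N' = W cosα − U − V sinα = 1492·cos42.4° − 125 − 15·sin42.4° = 966.7 kN/m
Driving force T = W sinα + V cosα = 1492·sin42.4° + 15·cos42.4° = 1017.1 kN/m
Resisting force R = c_j·L + N'·tanφ_j = 0·14.5 + 966.7·tan44.4° = 0.0 + 946.6 = 946.6 kN/m
FS = R / T = 946.6 / 1017.1 = 0.931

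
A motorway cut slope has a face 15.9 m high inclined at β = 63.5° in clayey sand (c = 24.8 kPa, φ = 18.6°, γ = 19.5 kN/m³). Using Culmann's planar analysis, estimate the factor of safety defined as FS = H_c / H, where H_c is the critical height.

FS = 0.93

H_c = (4c/γ) · sinβ cosφ / [1 − cos(β − φ)]
    = (4·24.8/19.5) · sin63.5°·cos18.6° / [1 − cos44.9°]
    = 5.087 · 0.8482 / 0.2917 = 14.79 m
FS = H_c / H = 14.79 / 15.9 = 0.930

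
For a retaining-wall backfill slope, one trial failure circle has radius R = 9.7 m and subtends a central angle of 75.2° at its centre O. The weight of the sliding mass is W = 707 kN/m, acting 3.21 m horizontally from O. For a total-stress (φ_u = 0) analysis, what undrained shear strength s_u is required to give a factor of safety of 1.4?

FS = s_u·L_a·R / (W·d), so s_u = FS·W·d / (L_a·R).
Arc length L_a = R·θ = 9.7·(75.2°·π/180) = 9.7·1.3125 = 12.73 m
s_u = 1.4·707·3.21 / (12.73·9.7) = 3177.3 / 123.49 = 25.73 kPa

s_u = 25.7 kPa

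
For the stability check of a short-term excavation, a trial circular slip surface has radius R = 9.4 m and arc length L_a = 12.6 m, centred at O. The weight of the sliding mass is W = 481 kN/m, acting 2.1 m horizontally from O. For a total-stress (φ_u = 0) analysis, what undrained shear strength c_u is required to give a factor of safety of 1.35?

c_u = 11.5 kPa

FS = c_u·L_a·R / (W·d), so c_u = FS·W·d / (L_a·R).
c_u = 1.35·481·2.1 / (12.60·9.4) = 1363.6 / 118.44 = 11.51 kPa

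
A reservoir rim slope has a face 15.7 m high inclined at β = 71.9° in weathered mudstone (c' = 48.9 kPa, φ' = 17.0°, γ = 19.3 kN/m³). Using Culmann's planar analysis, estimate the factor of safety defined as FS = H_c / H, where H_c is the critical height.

H_c = (4c'/γ) · sinβ cosφ' / [1 − cos(β − φ')]
    = (4·48.9/19.3) · sin71.9°·cos17.0° / [1 − cos54.9°]
    = 10.135 · 0.9090 / 0.4250 = 21.68 m
FS = H_c / H = 21.68 / 15.7 = 1.381

FS = 1.38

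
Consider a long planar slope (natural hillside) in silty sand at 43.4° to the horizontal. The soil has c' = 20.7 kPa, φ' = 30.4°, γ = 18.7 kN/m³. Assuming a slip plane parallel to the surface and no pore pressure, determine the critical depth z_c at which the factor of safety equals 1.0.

Setting FS = 1.00 in FS = [c' + γz cos²β tanφ'] / [γz sinβ cosβ] and solving for z:
z = c' / [γ cosβ (FS·sinβ − cosβ·tanφ')]
  = 20.7 / [18.7·cos43.4°·(1.00·sin43.4° − cos43.4°·tan30.4°)]
  = 20.7 / [18.7·0.7266·(1.00·0.6871 − 0.7266·0.5867)]
  = 20.7 / 3.5436 = 5.842 m

z_c = 5.84 m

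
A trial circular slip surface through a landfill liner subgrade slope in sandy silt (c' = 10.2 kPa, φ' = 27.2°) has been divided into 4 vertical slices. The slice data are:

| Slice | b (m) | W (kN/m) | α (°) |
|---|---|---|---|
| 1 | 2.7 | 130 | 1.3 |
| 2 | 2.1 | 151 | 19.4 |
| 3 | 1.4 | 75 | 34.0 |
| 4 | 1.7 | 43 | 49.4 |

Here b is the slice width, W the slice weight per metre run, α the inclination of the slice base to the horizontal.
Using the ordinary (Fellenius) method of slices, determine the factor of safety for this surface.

FS = 2.20

Ordinary method of slices: FS = Σ[c'·Δl_i + (W_i cosα_i)·tanφ'] / Σ W_i sinα_i, with Δl_i = b_i / cosα_i.
Slice 1: Δl = 2.7/cos1.3° = 2.701 m; N'_1 = 130·cos1.3° = 130.0; c'Δl = 27.55; W sinα = 2.9
Slice 2: Δl = 2.1/cos19.4° = 2.226 m; N'_2 = 151·cos19.4° = 142.4; c'Δl = 22.71; W sinα = 50.2
Slice 3: Δl = 1.4/cos34.0° = 1.689 m; N'_3 = 75·cos34.0° = 62.2; c'Δl = 17.22; W sinα = 41.9
Slice 4: Δl = 1.7/cos49.4° = 2.612 m; N'_4 = 43·cos49.4° = 28.0; c'Δl = 26.65; W sinα = 32.6
Σc'Δl = 94.1 kN/m; ΣN' = 362.6 kN/m; ΣW sinα = 127.7 kN/m
Resisting = 94.1 + 362.6·tan27.2° = 94.1 + 186.3 = 280.5 kN/m
FS = 280.5 / 127.7 = 2.196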